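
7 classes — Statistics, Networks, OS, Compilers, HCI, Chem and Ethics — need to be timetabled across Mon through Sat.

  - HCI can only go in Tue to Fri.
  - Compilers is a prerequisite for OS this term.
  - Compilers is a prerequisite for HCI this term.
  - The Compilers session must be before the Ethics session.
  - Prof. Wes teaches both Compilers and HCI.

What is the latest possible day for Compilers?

Downstream work caps Compilers at Thu.
Compilers at Thu is achievable: Chem -> Mon; HCI -> Fri; Statistics -> Mon; Networks -> Mon; OS -> Fri; Compilers -> Thu; Ethics -> Fri.

Thu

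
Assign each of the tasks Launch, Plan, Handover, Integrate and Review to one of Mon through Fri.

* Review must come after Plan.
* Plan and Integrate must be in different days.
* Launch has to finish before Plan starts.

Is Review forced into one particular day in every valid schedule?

No

Review can be Wed (e.g. Review=Wed; Integrate=Mon; Plan=Tue; Handover=Mon; Launch=Mon) or Thu (e.g. Handover=Mon, Review=Thu, Launch=Mon, Integrate=Mon, Plan=Tue).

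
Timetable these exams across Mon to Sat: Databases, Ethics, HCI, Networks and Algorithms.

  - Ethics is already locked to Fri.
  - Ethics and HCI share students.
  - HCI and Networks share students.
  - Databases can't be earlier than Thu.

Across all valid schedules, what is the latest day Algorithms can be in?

Algorithms at Sat is achievable: Ethics in Fri; HCI in Mon; Databases in Thu; Networks in Tue; Algorithms in Sat.

Sat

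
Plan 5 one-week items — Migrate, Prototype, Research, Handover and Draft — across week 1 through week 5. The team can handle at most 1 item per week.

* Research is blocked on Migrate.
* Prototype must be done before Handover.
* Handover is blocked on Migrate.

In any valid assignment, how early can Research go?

week 2

Precedence pushes Research to at least week 2.
Research at week 2 is achievable: Draft -> week 5, Research -> week 2, Prototype -> week 3, Handover -> week 4, Migrate -> week 1.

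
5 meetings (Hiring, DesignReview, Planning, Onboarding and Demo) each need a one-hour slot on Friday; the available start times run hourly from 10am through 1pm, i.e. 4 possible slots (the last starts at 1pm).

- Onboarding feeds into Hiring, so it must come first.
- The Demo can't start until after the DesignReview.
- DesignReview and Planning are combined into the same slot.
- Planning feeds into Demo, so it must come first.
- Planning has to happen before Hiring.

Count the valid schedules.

Splitting on Hiring: it can be 11am (3), 12pm (10), 1pm (18). Listing each branch's schedules as (DesignReview, Planning, Onboarding, Demo):
Hiring=11am: (10am,10am,10am,11am) (10am,10am,10am,12pm) (10am,10am,10am,1pm) — 3.
Hiring=12pm: (10am,10am,10am,11am) (10am,10am,10am,12pm) (10am,10am,10am,1pm) (10am,10am,11am,11am) (10am,10am,11am,12pm) (10am,10am,11am,1pm) (11am,11am,10am,12pm) (11am,11am,10am,1pm) (11am,11am,11am,12pm) (11am,11am,11am,1pm) — 10.
Hiring=1pm: (10am,10am,10am,11am) (10am,10am,10am,12pm) (10am,10am,10am,1pm) (10am,10am,11am,11am) (10am,10am,11am,12pm) (10am,10am,11am,1pm) (10am,10am,12pm,11am) (10am,10am,12pm,12pm) (10am,10am,12pm,1pm) (11am,11am,10am,12pm) (11am,11am,10am,1pm) (11am,11am,11am,12pm) (11am,11am,11am,1pm) (11am,11am,12pm,12pm) (11am,11am,12pm,1pm) (12pm,12pm,10am,1pm) (12pm,12pm,11am,1pm) (12pm,12pm,12pm,1pm) — 18.
Summing: 3 + 10 + 18 = 31.

31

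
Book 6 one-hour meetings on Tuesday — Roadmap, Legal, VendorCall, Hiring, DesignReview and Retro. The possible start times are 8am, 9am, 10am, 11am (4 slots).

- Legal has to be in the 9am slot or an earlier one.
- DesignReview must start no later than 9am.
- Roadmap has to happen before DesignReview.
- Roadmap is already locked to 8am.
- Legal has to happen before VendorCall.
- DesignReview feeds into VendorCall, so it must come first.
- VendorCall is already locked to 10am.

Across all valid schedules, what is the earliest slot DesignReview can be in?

Precedence pushes DesignReview to at least 9am; DesignReview's own window allows nothing later than 9am.
DesignReview at 9am is achievable: Legal in 8am, DesignReview in 9am, Retro in 8am, Roadmap in 8am, Hiring in 8am, VendorCall in 10am.

9am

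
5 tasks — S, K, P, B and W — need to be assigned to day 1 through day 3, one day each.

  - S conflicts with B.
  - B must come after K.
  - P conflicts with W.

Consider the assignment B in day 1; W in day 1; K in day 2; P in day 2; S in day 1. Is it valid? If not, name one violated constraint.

B must come after K — violated.
S conflicts with B — violated.
P conflicts with W — holds.

No — it violates: B must come after K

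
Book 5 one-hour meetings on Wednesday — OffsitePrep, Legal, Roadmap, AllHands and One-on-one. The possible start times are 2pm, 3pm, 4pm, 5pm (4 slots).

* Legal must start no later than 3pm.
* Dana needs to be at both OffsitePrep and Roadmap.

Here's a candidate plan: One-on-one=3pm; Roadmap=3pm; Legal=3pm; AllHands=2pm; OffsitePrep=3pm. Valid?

Dana needs to be at both OffsitePrep and Roadmap — violated.
Legal must start no later than 3pm — holds.

Invalid. Dana needs to be at both OffsitePrep and Roadmap.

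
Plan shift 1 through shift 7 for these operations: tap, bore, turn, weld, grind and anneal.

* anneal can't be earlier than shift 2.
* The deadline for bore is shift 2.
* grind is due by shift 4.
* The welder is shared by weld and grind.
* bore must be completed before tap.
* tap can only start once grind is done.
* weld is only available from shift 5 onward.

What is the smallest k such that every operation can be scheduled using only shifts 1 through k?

5

The precedence chain requires at least 2 distinct shifts.
weld can't be placed before shift 5, so the schedule must run through at least shift 5.
5 works (last occupied shift: shift 5): for example tap=shift 2, weld=shift 5, grind=shift 1, turn=shift 1, bore=shift 1, anneal=shift 2.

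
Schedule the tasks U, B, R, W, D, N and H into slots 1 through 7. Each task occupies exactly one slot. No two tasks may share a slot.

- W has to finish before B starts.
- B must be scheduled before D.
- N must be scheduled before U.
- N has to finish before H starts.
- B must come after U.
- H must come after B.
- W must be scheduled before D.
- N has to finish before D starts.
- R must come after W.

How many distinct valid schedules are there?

Splitting on U: it can be 2 (8), 3 (16), 4 (6). Listing each branch's schedules as (B, R, W, D, N, H):
U=2: (4,5,3,6,1,7) (4,5,3,7,1,6) (4,6,3,5,1,7) (4,6,3,7,1,5) (4,7,3,5,1,6) (4,7,3,6,1,5) (5,4,3,6,1,7) (5,4,3,7,1,6) — 8.
U=3: (4,5,1,6,2,7) (4,5,1,7,2,6) (4,5,2,6,1,7) (4,5,2,7,1,6) (4,6,1,5,2,7) (4,6,1,7,2,5) (4,6,2,5,1,7) (4,6,2,7,1,5) (4,7,1,5,2,6) (4,7,1,6,2,5) (4,7,2,5,1,6) (4,7,2,6,1,5) (5,4,1,6,2,7) (5,4,1,7,2,6) (5,4,2,6,1,7) (5,4,2,7,1,6) — 16.
U=4: (5,2,1,6,3,7) (5,2,1,7,3,6) (5,3,1,6,2,7) (5,3,1,7,2,6) (5,3,2,6,1,7) (5,3,2,7,1,6) — 6.
Summing: 8 + 16 + 6 = 30.

30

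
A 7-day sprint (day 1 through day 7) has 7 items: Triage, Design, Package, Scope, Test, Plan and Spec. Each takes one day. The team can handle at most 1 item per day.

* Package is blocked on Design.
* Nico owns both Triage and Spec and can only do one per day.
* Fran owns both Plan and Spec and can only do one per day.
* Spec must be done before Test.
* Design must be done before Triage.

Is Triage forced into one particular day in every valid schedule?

Triage can be day 2 (e.g. Plan -> day 7, Spec -> day 4, Test -> day 5, Design -> day 1, Scope -> day 6, Triage -> day 2, Package -> day 3) or day 3 (e.g. Scope=day 6; Package=day 2; Design=day 1; Spec=day 4; Plan=day 7; Triage=day 3; Test=day 5).

No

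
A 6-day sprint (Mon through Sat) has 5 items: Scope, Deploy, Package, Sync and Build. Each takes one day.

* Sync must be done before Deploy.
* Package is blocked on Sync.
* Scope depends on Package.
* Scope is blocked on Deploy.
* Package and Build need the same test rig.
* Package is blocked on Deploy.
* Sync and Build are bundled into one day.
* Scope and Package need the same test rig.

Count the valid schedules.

15

Splitting on Scope: it can be Thu (1), Fri (4), Sat (10). Listing each branch's schedules as (Deploy, Package, Sync, Build):
Scope=Thu: (Tue,Wed,Mon,Mon) — 1.
Scope=Fri: (Tue,Wed,Mon,Mon) (Tue,Thu,Mon,Mon) (Wed,Thu,Mon,Mon) (Wed,Thu,Tue,Tue) — 4.
Scope=Sat: (Tue,Wed,Mon,Mon) (Tue,Thu,Mon,Mon) (Tue,Fri,Mon,Mon) (Wed,Thu,Mon,Mon) (Wed,Thu,Tue,Tue) (Wed,Fri,Mon,Mon) (Wed,Fri,Tue,Tue) (Thu,Fri,Mon,Mon) (Thu,Fri,Tue,Tue) (Thu,Fri,Wed,Wed) — 10.
Summing: 1 + 4 + 10 = 15.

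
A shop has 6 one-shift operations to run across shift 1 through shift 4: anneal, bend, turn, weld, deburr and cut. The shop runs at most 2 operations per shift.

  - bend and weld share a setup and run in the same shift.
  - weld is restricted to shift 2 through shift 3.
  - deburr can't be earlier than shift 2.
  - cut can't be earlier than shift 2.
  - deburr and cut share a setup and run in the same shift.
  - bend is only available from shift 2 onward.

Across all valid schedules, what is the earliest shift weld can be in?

shift 2

Weld is available from shift 2; weld's own window allows nothing later than shift 3.
weld at shift 2 is achievable: cut -> shift 3, turn -> shift 1, anneal -> shift 1, weld -> shift 2, deburr -> shift 3, bend -> shift 2.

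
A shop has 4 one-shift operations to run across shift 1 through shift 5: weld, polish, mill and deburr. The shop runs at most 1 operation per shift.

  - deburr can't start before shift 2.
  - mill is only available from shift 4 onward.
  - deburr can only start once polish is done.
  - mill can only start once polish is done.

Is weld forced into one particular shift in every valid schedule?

No

weld can be shift 1 (e.g. mill -> shift 4; deburr -> shift 3; polish -> shift 2; weld -> shift 1) or shift 2 (e.g. weld in shift 2, deburr in shift 3, mill in shift 4, polish in shift 1).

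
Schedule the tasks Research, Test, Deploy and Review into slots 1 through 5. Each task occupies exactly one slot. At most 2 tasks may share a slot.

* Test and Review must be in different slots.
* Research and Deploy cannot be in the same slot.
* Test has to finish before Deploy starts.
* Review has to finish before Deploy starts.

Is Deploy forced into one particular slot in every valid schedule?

No

Deploy can be 3 (e.g. Research in 1, Review in 2, Deploy in 3, Test in 1) or 4 (e.g. Deploy=4, Test=1, Review=2, Research=1).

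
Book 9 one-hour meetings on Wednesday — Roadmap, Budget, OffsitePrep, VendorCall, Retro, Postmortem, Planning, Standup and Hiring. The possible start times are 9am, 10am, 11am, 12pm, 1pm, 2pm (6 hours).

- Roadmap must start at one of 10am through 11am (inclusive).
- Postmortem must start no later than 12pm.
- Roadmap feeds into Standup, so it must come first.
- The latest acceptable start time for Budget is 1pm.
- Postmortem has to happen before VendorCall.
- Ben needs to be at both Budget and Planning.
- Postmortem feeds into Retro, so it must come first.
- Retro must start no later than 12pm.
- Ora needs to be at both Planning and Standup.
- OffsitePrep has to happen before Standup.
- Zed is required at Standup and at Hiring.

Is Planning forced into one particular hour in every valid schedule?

Planning can be 9am (e.g. Hiring=9am, OffsitePrep=9am, Planning=9am, Roadmap=10am, Postmortem=9am, Retro=10am, VendorCall=10am, Budget=10am, Standup=11am) or 10am (e.g. Retro in 10am, VendorCall in 10am, Planning in 10am, OffsitePrep in 9am, Postmortem in 9am, Standup in 11am, Roadmap in 10am, Budget in 9am, Hiring in 9am).

No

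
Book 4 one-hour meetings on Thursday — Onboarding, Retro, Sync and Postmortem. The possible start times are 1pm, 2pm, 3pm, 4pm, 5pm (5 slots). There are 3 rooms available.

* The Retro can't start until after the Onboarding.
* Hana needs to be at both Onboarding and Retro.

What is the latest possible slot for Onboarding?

4pm

Downstream work caps Onboarding at 4pm.
Onboarding at 4pm is achievable: Retro -> 5pm, Sync -> 1pm, Postmortem -> 1pm, Onboarding -> 4pm.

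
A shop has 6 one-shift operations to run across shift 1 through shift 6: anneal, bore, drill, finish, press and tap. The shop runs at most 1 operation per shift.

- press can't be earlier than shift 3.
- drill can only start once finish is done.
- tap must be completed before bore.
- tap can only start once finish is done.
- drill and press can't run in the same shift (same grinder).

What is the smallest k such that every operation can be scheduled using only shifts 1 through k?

6 shifts

The precedence chain requires at least 3 distinct shifts.
With at most 1 per shift and 6 operations, at least 6 shifts are needed.
6 works (last occupied shift: shift 6): for example bore=shift 4, anneal=shift 6, drill=shift 5, finish=shift 1, tap=shift 2, press=shift 3.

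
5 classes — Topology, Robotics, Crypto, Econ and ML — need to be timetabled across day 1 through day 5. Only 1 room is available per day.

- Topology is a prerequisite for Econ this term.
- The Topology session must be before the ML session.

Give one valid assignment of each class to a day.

ML -> day 3; Robotics -> day 4; Econ -> day 2; Topology -> day 1; Crypto -> day 5

Checking: Topology(day 1) before Econ(day 2); Topology(day 1) before ML(day 3); max 1 per day (cap 1).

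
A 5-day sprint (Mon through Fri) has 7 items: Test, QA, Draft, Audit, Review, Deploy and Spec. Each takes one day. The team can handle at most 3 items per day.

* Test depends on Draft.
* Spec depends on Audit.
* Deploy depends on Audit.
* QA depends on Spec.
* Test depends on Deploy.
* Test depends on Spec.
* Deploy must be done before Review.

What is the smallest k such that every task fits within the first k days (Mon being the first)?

3 days

The precedence chain requires at least 3 distinct days.
With at most 3 per day and 7 tasks, at least 3 days are needed.
3 works (last occupied day: Wed): for example Test -> Wed; QA -> Wed; Audit -> Mon; Deploy -> Tue; Draft -> Mon; Spec -> Tue; Review -> Wed.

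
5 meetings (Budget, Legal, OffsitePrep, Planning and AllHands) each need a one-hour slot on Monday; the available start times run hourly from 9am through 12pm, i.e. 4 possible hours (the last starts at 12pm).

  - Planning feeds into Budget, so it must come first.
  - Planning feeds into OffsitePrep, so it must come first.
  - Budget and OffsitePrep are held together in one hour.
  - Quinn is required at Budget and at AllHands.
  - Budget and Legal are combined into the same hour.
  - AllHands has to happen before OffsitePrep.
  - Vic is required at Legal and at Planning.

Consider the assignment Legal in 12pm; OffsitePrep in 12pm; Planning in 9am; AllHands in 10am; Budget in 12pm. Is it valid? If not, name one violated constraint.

AllHands has to happen before OffsitePrep — holds.
Quinn is required at Budget and at AllHands — holds.
Budget and Legal are combined into the same hour — holds.
Vic is required at Legal and at Planning — holds.
Budget and OffsitePrep are held together in one hour — holds.
Planning feeds into OffsitePrep, so it must come first — holds.
Planning feeds into Budget, so it must come first — holds.

Yes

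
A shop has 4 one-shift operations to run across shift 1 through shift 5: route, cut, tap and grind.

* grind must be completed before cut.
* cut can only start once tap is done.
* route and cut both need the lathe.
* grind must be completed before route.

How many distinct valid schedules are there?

Splitting on route: it can be shift 2 (9), shift 3 (15), shift 4 (17), shift 5 (14). Listing each branch's schedules as (cut, tap, grind) by shift number:
route=shift 2: (3,1,1) (3,2,1) (4,1,1) (4,2,1) (4,3,1) (5,1,1) (5,2,1) (5,3,1) (5,4,1) — 9.
route=shift 3: (2,1,1) (4,1,1) (4,1,2) (4,2,1) (4,2,2) (4,3,1) (4,3,2) (5,1,1) (5,1,2) (5,2,1) (5,2,2) (5,3,1) (5,3,2) (5,4,1) (5,4,2) — 15.
route=shift 4: (2,1,1) (3,1,1) (3,1,2) (3,2,1) (3,2,2) (5,1,1) (5,1,2) (5,1,3) (5,2,1) (5,2,2) (5,2,3) (5,3,1) (5,3,2) (5,3,3) (5,4,1) (5,4,2) (5,4,3) — 17.
route=shift 5: (2,1,1) (3,1,1) (3,1,2) (3,2,1) (3,2,2) (4,1,1) (4,1,2) (4,1,3) (4,2,1) (4,2,2) (4,2,3) (4,3,1) (4,3,2) (4,3,3) — 14.
Summing: 9 + 15 + 17 + 14 = 55.

55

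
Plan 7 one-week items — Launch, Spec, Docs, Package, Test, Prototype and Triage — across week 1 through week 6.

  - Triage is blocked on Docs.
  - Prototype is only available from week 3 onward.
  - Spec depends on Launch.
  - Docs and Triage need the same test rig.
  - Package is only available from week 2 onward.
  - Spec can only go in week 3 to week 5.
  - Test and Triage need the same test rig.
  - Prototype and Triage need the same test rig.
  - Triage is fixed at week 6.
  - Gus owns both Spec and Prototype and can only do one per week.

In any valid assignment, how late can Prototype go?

week 5

Prototype is available from week 3.
Prototype at week 5 is achievable: Triage -> week 6; Launch -> week 1; Docs -> week 1; Test -> week 1; Package -> week 2; Spec -> week 3; Prototype -> week 5.
Nothing later works — the conflict constraints rule out every week after week 5.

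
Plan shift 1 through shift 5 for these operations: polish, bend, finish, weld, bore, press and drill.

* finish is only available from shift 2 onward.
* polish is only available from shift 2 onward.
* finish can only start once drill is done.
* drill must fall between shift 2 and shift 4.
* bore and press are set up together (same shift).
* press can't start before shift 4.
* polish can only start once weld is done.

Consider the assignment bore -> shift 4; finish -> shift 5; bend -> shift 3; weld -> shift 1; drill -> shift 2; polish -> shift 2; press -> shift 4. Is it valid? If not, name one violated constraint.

polish can only start once weld is done — holds.
drill must fall between shift 2 and shift 4 — holds.
press can't start before shift 4 — holds.
bore and press are set up together (same shift) — holds.
finish can only start once drill is done — holds.
finish is only available from shift 2 onward — holds.
polish is only available from shift 2 onward — holds.

Yes, all constraints hold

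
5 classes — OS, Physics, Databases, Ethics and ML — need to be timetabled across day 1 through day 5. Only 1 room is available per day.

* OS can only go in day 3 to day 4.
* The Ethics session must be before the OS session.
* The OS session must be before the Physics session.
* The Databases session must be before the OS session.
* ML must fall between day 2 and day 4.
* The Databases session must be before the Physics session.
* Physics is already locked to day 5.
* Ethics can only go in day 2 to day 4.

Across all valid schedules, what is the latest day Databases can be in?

day 1

Downstream work caps Databases at day 3.
Databases at day 1 is achievable: OS=day 3, Physics=day 5, ML=day 4, Ethics=day 2, Databases=day 1.
Nothing later works — the capacity limit rule out every day after day 1.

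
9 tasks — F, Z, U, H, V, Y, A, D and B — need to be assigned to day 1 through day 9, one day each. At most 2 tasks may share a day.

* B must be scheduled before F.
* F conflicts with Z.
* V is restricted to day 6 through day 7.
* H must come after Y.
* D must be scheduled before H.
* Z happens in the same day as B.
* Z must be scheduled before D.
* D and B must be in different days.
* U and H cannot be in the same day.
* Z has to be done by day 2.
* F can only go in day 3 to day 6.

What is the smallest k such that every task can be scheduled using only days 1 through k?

The precedence chain requires at least 3 distinct days.
With at most 2 per day and 9 tasks, at least 5 days are needed.
V can't be placed before day 6, so the schedule must run through at least day 6.
6 works (last occupied day: day 6): for example B in day 1, V in day 6, Y in day 2, A in day 4, F in day 3, Z in day 1, U in day 4, D in day 2, H in day 3.

6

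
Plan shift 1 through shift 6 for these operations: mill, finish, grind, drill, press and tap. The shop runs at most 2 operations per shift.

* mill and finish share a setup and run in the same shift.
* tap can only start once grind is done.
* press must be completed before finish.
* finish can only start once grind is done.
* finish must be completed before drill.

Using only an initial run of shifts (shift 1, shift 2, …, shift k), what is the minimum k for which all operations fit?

The precedence chain requires at least 3 distinct shifts.
With at most 2 per shift and 6 operations, at least 3 shifts are needed.
3 works (last occupied shift: shift 3): for example drill=shift 3; mill=shift 2; press=shift 1; tap=shift 3; finish=shift 2; grind=shift 1.

3 shifts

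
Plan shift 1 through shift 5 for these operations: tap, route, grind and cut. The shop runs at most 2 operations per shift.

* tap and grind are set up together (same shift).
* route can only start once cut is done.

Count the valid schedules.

Splitting on tap: it can be shift 1 (6), shift 2 (6), shift 3 (6), shift 4 (6), shift 5 (6). Listing each branch's schedules as (route, grind, cut) by shift number:
tap=shift 1: (3,1,2) (4,1,2) (4,1,3) (5,1,2) (5,1,3) (5,1,4) — 6.
tap=shift 2: (3,2,1) (4,2,1) (4,2,3) (5,2,1) (5,2,3) (5,2,4) — 6.
tap=shift 3: (2,3,1) (4,3,1) (4,3,2) (5,3,1) (5,3,2) (5,3,4) — 6.
tap=shift 4: (2,4,1) (3,4,1) (3,4,2) (5,4,1) (5,4,2) (5,4,3) — 6.
tap=shift 5: (2,5,1) (3,5,1) (3,5,2) (4,5,1) (4,5,2) (4,5,3) — 6.
Summing: 6 + 6 + 6 + 6 + 6 = 30.

30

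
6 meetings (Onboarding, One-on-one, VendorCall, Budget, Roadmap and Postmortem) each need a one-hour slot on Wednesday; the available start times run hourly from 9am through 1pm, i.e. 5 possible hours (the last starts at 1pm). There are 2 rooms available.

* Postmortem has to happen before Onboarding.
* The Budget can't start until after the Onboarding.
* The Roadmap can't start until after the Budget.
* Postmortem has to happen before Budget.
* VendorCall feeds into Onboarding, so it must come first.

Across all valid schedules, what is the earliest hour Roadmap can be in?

12pm

Precedence pushes Roadmap to at least 12pm.
Roadmap at 12pm is achievable: Postmortem in 9am; VendorCall in 9am; Roadmap in 12pm; Budget in 11am; One-on-one in 10am; Onboarding in 10am.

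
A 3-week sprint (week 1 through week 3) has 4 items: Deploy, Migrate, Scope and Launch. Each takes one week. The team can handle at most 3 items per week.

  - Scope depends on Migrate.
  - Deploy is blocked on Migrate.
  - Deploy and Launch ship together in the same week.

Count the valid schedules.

Splitting on Deploy: it can be week 2 (2), week 3 (3). Listing each branch's schedules as (Migrate, Scope, Launch) by week number:
Deploy=week 2: (1,2,2) (1,3,2) — 2.
Deploy=week 3: (1,2,3) (1,3,3) (2,3,3) — 3.
Summing: 2 + 3 = 5.

5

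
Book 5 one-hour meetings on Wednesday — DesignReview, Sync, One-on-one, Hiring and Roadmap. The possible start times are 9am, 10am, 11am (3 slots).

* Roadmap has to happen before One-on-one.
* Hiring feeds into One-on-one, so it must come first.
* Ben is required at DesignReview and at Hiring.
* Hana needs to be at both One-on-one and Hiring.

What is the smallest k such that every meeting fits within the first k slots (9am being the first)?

The precedence chain requires at least 2 distinct slots.
2 works (last occupied slot: 10am): for example Hiring -> 9am, DesignReview -> 10am, One-on-one -> 10am, Roadmap -> 9am, Sync -> 9am.

2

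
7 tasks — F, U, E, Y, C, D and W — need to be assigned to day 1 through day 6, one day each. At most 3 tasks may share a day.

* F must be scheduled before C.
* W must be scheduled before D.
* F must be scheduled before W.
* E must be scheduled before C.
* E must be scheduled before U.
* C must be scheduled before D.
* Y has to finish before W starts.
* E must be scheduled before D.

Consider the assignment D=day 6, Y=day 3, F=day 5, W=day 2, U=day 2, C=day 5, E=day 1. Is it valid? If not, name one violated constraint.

F must be scheduled before C — violated.
C must be scheduled before D — holds.
At most 3 tasks may share a day — holds.
W must be scheduled before D — holds.
E must be scheduled before U — holds.
E must be scheduled before C — holds.
Y has to finish before W starts — violated.
F must be scheduled before W — violated.
E must be scheduled before D — holds.

No. F must be scheduled before W is not satisfied.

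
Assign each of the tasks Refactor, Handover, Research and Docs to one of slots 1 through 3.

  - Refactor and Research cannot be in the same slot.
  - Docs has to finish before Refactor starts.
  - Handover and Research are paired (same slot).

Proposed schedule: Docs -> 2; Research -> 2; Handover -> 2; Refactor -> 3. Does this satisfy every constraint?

Valid

Docs has to finish before Refactor starts — holds.
Refactor and Research cannot be in the same slot — holds.
Handover and Research are paired (same slot) — holds.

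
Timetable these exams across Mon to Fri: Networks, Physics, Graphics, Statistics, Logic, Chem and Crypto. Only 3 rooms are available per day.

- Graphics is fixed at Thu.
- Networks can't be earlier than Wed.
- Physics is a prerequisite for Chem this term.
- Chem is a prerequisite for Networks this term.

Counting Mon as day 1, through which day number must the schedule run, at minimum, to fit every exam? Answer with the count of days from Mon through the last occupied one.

4

The precedence chain requires at least 3 distinct days.
With at most 3 per day and 7 exams, at least 3 days are needed.
Graphics can't be placed before Thu — that is day 4 counting from Mon — so the schedule must run through at least 4 days.
4 works (last occupied day: Thu): for example Statistics in Mon; Chem in Tue; Crypto in Tue; Physics in Mon; Logic in Mon; Graphics in Thu; Networks in Wed.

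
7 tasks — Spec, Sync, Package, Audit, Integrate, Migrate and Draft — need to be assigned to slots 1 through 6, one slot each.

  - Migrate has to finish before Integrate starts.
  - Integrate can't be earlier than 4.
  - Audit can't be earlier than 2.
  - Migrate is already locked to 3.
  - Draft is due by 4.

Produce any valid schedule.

Spec=1; Package=1; Draft=1; Audit=2; Integrate=4; Sync=1; Migrate=3

Checking: Migrate(3) before Integrate(4); Migrate=3 in [3,3]; Integrate=4 in [4,6]; Draft=1 in [1,4]; Audit=2 in [2,6].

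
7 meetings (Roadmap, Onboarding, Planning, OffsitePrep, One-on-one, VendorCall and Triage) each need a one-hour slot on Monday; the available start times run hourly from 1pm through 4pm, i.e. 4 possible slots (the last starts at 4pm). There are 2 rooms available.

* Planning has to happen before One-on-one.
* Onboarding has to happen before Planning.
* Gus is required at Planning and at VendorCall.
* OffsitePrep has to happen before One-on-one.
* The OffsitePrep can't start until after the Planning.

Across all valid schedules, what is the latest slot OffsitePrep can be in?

3pm

Precedence pushes OffsitePrep to at least 3pm; downstream work caps OffsitePrep at 3pm.
OffsitePrep at 3pm is achievable: OffsitePrep -> 3pm, VendorCall -> 3pm, Planning -> 2pm, Onboarding -> 1pm, One-on-one -> 4pm, Roadmap -> 1pm, Triage -> 2pm.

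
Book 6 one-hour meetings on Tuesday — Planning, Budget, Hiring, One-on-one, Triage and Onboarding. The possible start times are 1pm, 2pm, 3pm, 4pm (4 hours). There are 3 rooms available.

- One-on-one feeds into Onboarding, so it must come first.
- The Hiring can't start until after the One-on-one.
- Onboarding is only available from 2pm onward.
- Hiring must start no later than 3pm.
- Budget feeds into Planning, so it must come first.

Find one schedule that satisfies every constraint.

Budget=1pm; Hiring=2pm; Triage=1pm; Onboarding=2pm; Planning=2pm; One-on-one=1pm

Checking: One-on-one(1pm) before Hiring(2pm); Budget(1pm) before Planning(2pm); One-on-one(1pm) before Onboarding(2pm); Onboarding=2pm in [2pm,4pm]; Hiring=2pm in [1pm,3pm]; max 3 per hour (cap 3).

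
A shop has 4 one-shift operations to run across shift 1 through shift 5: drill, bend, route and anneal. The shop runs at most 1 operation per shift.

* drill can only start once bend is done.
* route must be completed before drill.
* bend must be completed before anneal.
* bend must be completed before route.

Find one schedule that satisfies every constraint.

drill in shift 3, bend in shift 1, anneal in shift 4, route in shift 2

Checking: bend(shift 1) before drill(shift 3); route(shift 2) before drill(shift 3); bend(shift 1) before anneal(shift 4); bend(shift 1) before route(shift 2); max 1 per shift (cap 1).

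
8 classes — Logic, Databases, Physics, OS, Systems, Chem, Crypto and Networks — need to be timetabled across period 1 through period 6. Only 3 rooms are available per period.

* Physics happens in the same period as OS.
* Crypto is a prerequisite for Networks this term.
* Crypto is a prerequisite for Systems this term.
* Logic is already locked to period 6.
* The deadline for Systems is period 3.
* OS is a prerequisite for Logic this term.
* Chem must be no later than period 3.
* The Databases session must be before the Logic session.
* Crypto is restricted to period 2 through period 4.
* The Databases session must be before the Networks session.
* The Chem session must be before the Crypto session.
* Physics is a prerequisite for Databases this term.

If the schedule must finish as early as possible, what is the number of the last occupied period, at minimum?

The precedence chain requires at least 3 distinct periods.
With at most 3 per period and 8 classes, at least 3 periods are needed.
Logic can't be placed before period 6, so the schedule must run through at least period 6.
6 works (last occupied period: period 6): for example Logic=period 6; OS=period 1; Crypto=period 2; Chem=period 1; Systems=period 3; Databases=period 2; Networks=period 3; Physics=period 1.

period 6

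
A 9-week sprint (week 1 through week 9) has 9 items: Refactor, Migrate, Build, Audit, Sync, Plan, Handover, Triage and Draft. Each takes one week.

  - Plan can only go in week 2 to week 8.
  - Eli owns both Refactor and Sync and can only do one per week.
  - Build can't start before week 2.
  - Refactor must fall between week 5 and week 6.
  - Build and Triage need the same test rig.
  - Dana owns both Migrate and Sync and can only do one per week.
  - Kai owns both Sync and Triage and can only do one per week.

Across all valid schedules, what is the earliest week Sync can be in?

Sync at week 1 is achievable: Migrate -> week 2; Build -> week 2; Triage -> week 3; Sync -> week 1; Draft -> week 1; Handover -> week 1; Refactor -> week 5; Plan -> week 2; Audit -> week 1.

week 1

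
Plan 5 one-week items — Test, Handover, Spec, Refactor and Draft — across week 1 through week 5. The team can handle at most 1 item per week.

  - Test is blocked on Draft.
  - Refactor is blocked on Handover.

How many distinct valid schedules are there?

Splitting on Test: it can be week 2 (3), week 3 (6), week 4 (9), week 5 (12). Listing each branch's schedules as (Handover, Spec, Refactor, Draft) by week number:
Test=week 2: (3,4,5,1) (3,5,4,1) (4,3,5,1) — 3.
Test=week 3: (1,4,5,2) (1,5,4,2) (2,4,5,1) (2,5,4,1) (4,1,5,2) (4,2,5,1) — 6.
Test=week 4: (1,2,5,3) (1,3,5,2) (1,5,2,3) (1,5,3,2) (2,1,5,3) (2,3,5,1) (2,5,3,1) (3,1,5,2) (3,2,5,1) — 9.
Test=week 5: (1,2,3,4) (1,2,4,3) (1,3,2,4) (1,3,4,2) (1,4,2,3) (1,4,3,2) (2,1,3,4) (2,1,4,3) (2,3,4,1) (2,4,3,1) (3,1,4,2) (3,2,4,1) — 12.
Summing: 3 + 6 + 9 + 12 = 30.

30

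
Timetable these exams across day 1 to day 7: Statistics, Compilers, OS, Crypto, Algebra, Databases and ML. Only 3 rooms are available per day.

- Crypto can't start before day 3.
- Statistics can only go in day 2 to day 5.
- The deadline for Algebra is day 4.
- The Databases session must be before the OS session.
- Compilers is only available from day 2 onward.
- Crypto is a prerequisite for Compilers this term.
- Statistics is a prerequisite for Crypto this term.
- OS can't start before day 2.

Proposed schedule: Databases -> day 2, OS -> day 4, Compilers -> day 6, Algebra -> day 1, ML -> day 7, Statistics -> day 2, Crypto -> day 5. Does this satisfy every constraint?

Yes, all constraints hold

Only 3 rooms are available per day — holds.
Crypto can't start before day 3 — holds.
Statistics is a prerequisite for Crypto this term — holds.
Statistics can only go in day 2 to day 5 — holds.
The deadline for Algebra is day 4 — holds.
Compilers is only available from day 2 onward — holds.
Crypto is a prerequisite for Compilers this term — holds.
OS can't start before day 2 — holds.
The Databases session must be before the OS session — holds.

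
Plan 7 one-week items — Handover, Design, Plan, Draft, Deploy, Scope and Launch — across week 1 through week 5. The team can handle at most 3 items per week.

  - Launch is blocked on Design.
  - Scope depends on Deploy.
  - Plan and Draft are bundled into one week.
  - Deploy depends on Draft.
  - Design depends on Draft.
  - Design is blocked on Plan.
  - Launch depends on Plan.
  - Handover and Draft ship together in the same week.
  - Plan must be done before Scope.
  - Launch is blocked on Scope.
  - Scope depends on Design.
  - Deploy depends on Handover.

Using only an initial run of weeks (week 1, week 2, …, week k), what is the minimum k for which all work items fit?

4

The precedence chain requires at least 4 distinct weeks.
With at most 3 per week and 7 work items, at least 3 weeks are needed.
4 works (last occupied week: week 4): for example Plan=week 1, Handover=week 1, Design=week 2, Draft=week 1, Deploy=week 2, Launch=week 4, Scope=week 3.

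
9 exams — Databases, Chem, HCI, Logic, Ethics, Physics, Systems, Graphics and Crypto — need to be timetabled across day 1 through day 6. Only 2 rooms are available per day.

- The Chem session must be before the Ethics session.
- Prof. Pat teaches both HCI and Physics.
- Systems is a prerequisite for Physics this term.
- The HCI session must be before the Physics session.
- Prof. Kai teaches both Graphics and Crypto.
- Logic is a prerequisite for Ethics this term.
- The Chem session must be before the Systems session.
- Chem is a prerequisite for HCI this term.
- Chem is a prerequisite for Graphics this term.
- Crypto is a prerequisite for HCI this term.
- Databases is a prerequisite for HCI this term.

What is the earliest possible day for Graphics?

day 2

Precedence pushes Graphics to at least day 2.
Graphics at day 2 is achievable: Graphics=day 2, Crypto=day 1, Logic=day 3, Systems=day 4, HCI=day 3, Chem=day 1, Databases=day 2, Physics=day 5, Ethics=day 4.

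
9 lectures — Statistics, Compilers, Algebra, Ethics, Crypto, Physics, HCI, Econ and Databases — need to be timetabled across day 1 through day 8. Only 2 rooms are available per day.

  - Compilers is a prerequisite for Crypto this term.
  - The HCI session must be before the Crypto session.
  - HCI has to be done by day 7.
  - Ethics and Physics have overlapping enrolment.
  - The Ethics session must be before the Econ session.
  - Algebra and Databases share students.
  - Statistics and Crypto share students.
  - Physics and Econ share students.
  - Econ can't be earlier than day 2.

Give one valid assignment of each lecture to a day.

Databases in day 5; Physics in day 4; Crypto in day 3; HCI in day 1; Algebra in day 3; Compilers in day 2; Statistics in day 4; Econ in day 2; Ethics in day 1

Checking: Ethics(day 1) before Econ(day 2); HCI(day 1) before Crypto(day 3); Compilers(day 2) before Crypto(day 3); Physics(day 4) != Econ(day 2); Statistics(day 4) != Crypto(day 3); Ethics(day 1) != Physics(day 4); Algebra(day 3) != Databases(day 5); Econ=day 2 in [day 2,day 8]; HCI=day 1 in [day 1,day 7]; max 2 per day (cap 2).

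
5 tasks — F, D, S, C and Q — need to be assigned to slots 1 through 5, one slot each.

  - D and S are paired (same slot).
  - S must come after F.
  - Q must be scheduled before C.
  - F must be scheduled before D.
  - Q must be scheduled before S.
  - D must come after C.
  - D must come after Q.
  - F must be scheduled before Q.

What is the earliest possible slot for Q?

Precedence pushes Q to at least 2; downstream work caps Q at 3.
Q at 2 is achievable: D in 4, C in 3, F in 1, S in 4, Q in 2.

2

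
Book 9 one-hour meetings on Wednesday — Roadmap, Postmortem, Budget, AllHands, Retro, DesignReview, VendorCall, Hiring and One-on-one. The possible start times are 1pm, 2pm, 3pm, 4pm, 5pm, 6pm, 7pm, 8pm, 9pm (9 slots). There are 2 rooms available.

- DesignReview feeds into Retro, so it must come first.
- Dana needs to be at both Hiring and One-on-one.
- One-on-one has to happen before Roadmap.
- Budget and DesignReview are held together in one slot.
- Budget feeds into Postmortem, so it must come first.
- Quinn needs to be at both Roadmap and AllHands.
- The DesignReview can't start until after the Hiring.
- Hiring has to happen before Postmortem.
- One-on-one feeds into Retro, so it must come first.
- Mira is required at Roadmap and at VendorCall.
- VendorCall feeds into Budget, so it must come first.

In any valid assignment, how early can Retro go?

Precedence pushes Retro to at least 3pm.
Retro at 4pm is achievable: AllHands in 5pm, Postmortem in 3pm, VendorCall in 1pm, Retro in 4pm, DesignReview in 2pm, Roadmap in 4pm, One-on-one in 3pm, Budget in 2pm, Hiring in 1pm.
Nothing earlier works — the conflict and capacity constraints rule out every slot before 4pm.

4pm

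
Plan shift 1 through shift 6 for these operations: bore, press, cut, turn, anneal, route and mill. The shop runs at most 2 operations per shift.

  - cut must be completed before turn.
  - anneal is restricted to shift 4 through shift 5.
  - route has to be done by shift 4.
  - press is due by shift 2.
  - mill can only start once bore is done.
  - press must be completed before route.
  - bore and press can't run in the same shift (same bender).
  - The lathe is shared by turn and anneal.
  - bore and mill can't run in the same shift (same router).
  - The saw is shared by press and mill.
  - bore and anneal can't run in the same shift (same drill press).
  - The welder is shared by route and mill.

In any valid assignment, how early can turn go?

Precedence pushes turn to at least shift 2.
turn at shift 2 is achievable: bore=shift 3; turn=shift 2; route=shift 2; mill=shift 4; press=shift 1; cut=shift 1; anneal=shift 4.

shift 2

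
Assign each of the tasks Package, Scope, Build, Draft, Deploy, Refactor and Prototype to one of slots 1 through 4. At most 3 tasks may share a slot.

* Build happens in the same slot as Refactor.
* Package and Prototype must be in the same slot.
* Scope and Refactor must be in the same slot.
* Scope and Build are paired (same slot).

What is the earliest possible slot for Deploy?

Deploy at 1 is achievable: Draft -> 3, Package -> 1, Scope -> 2, Refactor -> 2, Build -> 2, Deploy -> 1, Prototype -> 1.

1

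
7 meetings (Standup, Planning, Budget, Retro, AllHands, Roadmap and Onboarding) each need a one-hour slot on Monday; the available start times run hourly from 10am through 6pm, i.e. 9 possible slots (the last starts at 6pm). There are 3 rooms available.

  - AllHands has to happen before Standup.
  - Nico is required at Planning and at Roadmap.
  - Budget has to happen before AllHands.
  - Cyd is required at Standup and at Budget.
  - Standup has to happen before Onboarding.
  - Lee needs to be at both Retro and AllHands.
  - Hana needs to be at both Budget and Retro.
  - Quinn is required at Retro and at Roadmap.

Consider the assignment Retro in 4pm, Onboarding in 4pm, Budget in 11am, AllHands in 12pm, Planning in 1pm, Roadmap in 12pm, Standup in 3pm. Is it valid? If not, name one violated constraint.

Hana needs to be at both Budget and Retro — holds.
AllHands has to happen before Standup — holds.
Quinn is required at Retro and at Roadmap — holds.
Cyd is required at Standup and at Budget — holds.
There are 3 rooms available — holds.
Lee needs to be at both Retro and AllHands — holds.
Standup has to happen before Onboarding — holds.
Budget has to happen before AllHands — holds.
Nico is required at Planning and at Roadmap — holds.

Yes, all constraints hold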